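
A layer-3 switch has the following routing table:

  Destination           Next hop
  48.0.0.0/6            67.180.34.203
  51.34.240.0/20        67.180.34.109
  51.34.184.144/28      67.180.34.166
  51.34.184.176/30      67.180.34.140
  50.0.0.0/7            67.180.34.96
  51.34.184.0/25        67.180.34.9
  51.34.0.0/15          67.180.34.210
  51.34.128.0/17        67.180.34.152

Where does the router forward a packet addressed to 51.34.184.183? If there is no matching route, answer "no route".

67.180.34.152

Routes whose prefix contains 51.34.184.183:
  48.0.0.0/6 (48.0.0.0 - 51.255.255.255) -> 67.180.34.203
  50.0.0.0/7 (50.0.0.0 - 51.255.255.255) -> 67.180.34.96
  51.34.0.0/15 (51.34.0.0 - 51.35.255.255) -> 67.180.34.210
  51.34.128.0/17 (51.34.128.0 - 51.34.255.255) -> 67.180.34.152
More-specific entries that do NOT match:
  51.34.184.176/30 (51.34.184.176 - 51.34.184.179) does not contain 51.34.184.183
  51.34.184.144/28 (51.34.184.144 - 51.34.184.159) does not contain 51.34.184.183
  51.34.184.0/25 (51.34.184.0 - 51.34.184.127) does not contain 51.34.184.183
  51.34.240.0/20 (51.34.240.0 - 51.34.255.255) does not contain 51.34.184.183
Longest matching prefix is /17 -> next hop 67.180.34.152.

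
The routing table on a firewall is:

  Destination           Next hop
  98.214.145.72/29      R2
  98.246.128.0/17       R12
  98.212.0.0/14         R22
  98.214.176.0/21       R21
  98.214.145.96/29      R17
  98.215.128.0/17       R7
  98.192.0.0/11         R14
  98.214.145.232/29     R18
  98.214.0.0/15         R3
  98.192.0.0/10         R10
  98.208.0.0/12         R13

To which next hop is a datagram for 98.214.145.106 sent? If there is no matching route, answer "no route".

R3

Routes whose prefix contains 98.214.145.106:
  98.192.0.0/10 (98.192.0.0 - 98.255.255.255) -> R10
  98.192.0.0/11 (98.192.0.0 - 98.223.255.255) -> R14
  98.208.0.0/12 (98.208.0.0 - 98.223.255.255) -> R13
  98.212.0.0/14 (98.212.0.0 - 98.215.255.255) -> R22
  98.214.0.0/15 (98.214.0.0 - 98.215.255.255) -> R3
More-specific entries that do NOT match:
  98.214.145.72/29 (98.214.145.72 - 98.214.145.79) does not contain 98.214.145.106
  98.214.145.96/29 (98.214.145.96 - 98.214.145.103) does not contain 98.214.145.106
  98.214.145.232/29 (98.214.145.232 - 98.214.145.239) does not contain 98.214.145.106
  98.214.176.0/21 (98.214.176.0 - 98.214.183.255) does not contain 98.214.145.106
  98.246.128.0/17 (98.246.128.0 - 98.246.255.255) does not contain 98.214.145.106
  98.215.128.0/17 (98.215.128.0 - 98.215.255.255) does not contain 98.214.145.106
Longest matching prefix is /15 -> next hop R3.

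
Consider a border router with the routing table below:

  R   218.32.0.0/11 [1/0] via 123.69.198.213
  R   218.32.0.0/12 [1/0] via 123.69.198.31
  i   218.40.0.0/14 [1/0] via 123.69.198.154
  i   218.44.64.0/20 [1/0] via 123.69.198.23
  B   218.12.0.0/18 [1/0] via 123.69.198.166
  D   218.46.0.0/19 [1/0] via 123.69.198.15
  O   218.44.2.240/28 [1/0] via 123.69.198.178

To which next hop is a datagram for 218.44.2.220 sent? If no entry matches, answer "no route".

Routes whose prefix contains 218.44.2.220:
  218.32.0.0/11 (218.32.0.0 - 218.63.255.255) -> 123.69.198.213
  218.32.0.0/12 (218.32.0.0 - 218.47.255.255) -> 123.69.198.31
More-specific entries that do NOT match:
  218.44.2.240/28 (218.44.2.240 - 218.44.2.255) does not contain 218.44.2.220
  218.44.64.0/20 (218.44.64.0 - 218.44.79.255) does not contain 218.44.2.220
  218.46.0.0/19 (218.46.0.0 - 218.46.31.255) does not contain 218.44.2.220
  218.12.0.0/18 (218.12.0.0 - 218.12.63.255) does not contain 218.44.2.220
  218.40.0.0/14 (218.40.0.0 - 218.43.255.255) does not contain 218.44.2.220
Longest matching prefix is /12 -> next hop 123.69.198.31.

123.69.198.31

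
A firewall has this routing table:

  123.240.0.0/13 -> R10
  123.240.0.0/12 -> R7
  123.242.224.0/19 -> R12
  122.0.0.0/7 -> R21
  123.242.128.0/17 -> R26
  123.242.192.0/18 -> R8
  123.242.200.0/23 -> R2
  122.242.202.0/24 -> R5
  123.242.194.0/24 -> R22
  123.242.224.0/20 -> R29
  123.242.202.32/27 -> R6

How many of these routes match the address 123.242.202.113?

5

Prefixes containing 123.242.202.113:
  122.0.0.0/7 (122.0.0.0 - 123.255.255.255)
  123.240.0.0/12 (123.240.0.0 - 123.255.255.255)
  123.240.0.0/13 (123.240.0.0 - 123.247.255.255)
  123.242.128.0/17 (123.242.128.0 - 123.242.255.255)
  123.242.192.0/18 (123.242.192.0 - 123.242.255.255)
Total matching entries: 5.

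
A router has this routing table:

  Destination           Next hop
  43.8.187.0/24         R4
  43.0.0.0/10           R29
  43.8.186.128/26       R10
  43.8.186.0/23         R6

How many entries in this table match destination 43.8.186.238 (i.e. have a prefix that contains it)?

2

Prefixes containing 43.8.186.238:
  43.0.0.0/10 (43.0.0.0 - 43.63.255.255)
  43.8.186.0/23 (43.8.186.0 - 43.8.187.255)
Total matching entries: 2.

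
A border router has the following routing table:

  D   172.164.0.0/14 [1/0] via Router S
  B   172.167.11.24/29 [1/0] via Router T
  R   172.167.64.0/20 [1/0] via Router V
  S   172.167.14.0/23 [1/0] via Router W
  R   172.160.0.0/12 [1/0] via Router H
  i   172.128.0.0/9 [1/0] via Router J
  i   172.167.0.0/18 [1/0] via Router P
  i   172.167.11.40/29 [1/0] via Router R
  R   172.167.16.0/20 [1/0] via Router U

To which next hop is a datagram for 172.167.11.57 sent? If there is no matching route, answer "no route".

Routes whose prefix contains 172.167.11.57:
  172.128.0.0/9 (172.128.0.0 - 172.255.255.255) -> Router J
  172.160.0.0/12 (172.160.0.0 - 172.175.255.255) -> Router H
  172.164.0.0/14 (172.164.0.0 - 172.167.255.255) -> Router S
  172.167.0.0/18 (172.167.0.0 - 172.167.63.255) -> Router P
More-specific entries that do NOT match:
  172.167.11.24/29 (172.167.11.24 - 172.167.11.31) does not contain 172.167.11.57
  172.167.11.40/29 (172.167.11.40 - 172.167.11.47) does not contain 172.167.11.57
  172.167.14.0/23 (172.167.14.0 - 172.167.15.255) does not contain 172.167.11.57
  172.167.64.0/20 (172.167.64.0 - 172.167.79.255) does not contain 172.167.11.57
  172.167.16.0/20 (172.167.16.0 - 172.167.31.255) does not contain 172.167.11.57
Longest matching prefix is /18 -> next hop Router P.

Router P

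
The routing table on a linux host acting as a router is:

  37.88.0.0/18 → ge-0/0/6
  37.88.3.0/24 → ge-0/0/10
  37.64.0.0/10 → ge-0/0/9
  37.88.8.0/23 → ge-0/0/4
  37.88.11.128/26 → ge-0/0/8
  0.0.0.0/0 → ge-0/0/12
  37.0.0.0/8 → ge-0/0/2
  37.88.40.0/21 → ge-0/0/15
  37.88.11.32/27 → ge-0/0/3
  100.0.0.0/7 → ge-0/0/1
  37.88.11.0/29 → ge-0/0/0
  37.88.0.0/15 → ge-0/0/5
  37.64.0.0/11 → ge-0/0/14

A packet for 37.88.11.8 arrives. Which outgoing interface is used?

ge-0/0/6

Routes whose prefix contains 37.88.11.8:
  0.0.0.0/0 (default, matches everything) -> ge-0/0/12
  37.0.0.0/8 (37.0.0.0 - 37.255.255.255) -> ge-0/0/2
  37.64.0.0/10 (37.64.0.0 - 37.127.255.255) -> ge-0/0/9
  37.64.0.0/11 (37.64.0.0 - 37.95.255.255) -> ge-0/0/14
  37.88.0.0/15 (37.88.0.0 - 37.89.255.255) -> ge-0/0/5
  37.88.0.0/18 (37.88.0.0 - 37.88.63.255) -> ge-0/0/6
More-specific entries that do NOT match:
  37.88.11.0/29 (37.88.11.0 - 37.88.11.7) does not contain 37.88.11.8
  37.88.11.32/27 (37.88.11.32 - 37.88.11.63) does not contain 37.88.11.8
  37.88.11.128/26 (37.88.11.128 - 37.88.11.191) does not contain 37.88.11.8
  37.88.3.0/24 (37.88.3.0 - 37.88.3.255) does not contain 37.88.11.8
  37.88.8.0/23 (37.88.8.0 - 37.88.9.255) does not contain 37.88.11.8
  37.88.40.0/21 (37.88.40.0 - 37.88.47.255) does not contain 37.88.11.8
Longest matching prefix is /18 -> interface ge-0/0/6.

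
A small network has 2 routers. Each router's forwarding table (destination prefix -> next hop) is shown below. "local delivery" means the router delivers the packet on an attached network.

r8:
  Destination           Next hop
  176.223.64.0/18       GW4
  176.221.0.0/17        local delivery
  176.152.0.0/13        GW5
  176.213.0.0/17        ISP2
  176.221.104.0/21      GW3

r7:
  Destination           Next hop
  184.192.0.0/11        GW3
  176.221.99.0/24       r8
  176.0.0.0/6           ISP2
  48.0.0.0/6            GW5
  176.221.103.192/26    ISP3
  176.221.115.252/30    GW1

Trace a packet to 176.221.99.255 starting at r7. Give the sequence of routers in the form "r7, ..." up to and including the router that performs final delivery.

r7, r8

At r7: longest match for 176.221.99.255 is 176.221.99.0/24 -> r8
At r8: longest match for 176.221.99.255 is 176.221.0.0/17 -> local delivery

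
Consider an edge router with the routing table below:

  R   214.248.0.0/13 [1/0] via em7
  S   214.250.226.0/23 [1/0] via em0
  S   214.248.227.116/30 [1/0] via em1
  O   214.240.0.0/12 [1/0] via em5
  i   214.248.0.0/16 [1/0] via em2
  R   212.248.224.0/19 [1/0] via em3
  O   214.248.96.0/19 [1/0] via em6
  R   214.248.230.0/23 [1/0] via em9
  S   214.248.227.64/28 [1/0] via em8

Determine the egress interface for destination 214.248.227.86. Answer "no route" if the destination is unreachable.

em2

Routes whose prefix contains 214.248.227.86:
  214.240.0.0/12 (214.240.0.0 - 214.255.255.255) -> em5
  214.248.0.0/13 (214.248.0.0 - 214.255.255.255) -> em7
  214.248.0.0/16 (214.248.0.0 - 214.248.255.255) -> em2
More-specific entries that do NOT match:
  214.248.227.116/30 (214.248.227.116 - 214.248.227.119) does not contain 214.248.227.86
  214.248.227.64/28 (214.248.227.64 - 214.248.227.79) does not contain 214.248.227.86
  214.250.226.0/23 (214.250.226.0 - 214.250.227.255) does not contain 214.248.227.86
  214.248.230.0/23 (214.248.230.0 - 214.248.231.255) does not contain 214.248.227.86
  212.248.224.0/19 (212.248.224.0 - 212.248.255.255) does not contain 214.248.227.86
  214.248.96.0/19 (214.248.96.0 - 214.248.127.255) does not contain 214.248.227.86
Longest matching prefix is /16 -> interface em2.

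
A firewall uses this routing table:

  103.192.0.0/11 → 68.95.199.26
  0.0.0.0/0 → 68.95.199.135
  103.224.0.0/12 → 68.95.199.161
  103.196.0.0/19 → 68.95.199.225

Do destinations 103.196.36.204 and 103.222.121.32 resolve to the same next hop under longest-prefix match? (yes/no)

yes

103.196.36.204: longest match 103.192.0.0/11 -> 68.95.199.26
103.222.121.32: longest match 103.192.0.0/11 -> 68.95.199.26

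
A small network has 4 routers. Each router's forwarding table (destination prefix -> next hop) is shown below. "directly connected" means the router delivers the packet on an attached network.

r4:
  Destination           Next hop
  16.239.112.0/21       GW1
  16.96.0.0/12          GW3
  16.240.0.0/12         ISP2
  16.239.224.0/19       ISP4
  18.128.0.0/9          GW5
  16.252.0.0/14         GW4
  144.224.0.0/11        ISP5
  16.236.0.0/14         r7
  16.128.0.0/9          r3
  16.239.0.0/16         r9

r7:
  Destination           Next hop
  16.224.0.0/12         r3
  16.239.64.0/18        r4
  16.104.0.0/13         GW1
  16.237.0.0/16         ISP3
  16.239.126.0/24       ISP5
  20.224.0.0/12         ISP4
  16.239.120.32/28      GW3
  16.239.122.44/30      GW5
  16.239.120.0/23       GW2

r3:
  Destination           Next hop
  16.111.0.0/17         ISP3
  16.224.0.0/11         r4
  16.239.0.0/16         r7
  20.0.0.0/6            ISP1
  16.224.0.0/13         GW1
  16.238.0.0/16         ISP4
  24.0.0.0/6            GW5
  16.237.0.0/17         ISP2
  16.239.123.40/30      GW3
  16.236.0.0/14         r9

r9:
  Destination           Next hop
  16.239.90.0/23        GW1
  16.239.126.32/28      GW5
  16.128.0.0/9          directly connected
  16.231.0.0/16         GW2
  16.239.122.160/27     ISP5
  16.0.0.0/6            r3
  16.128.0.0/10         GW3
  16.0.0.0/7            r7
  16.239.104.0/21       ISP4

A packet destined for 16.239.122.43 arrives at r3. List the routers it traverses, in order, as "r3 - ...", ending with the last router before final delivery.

r3 - r7 - r4 - r9

At r3: longest match for 16.239.122.43 is 16.239.0.0/16 -> r7
At r7: longest match for 16.239.122.43 is 16.239.64.0/18 -> r4
At r4: longest match for 16.239.122.43 is 16.239.0.0/16 -> r9
At r9: longest match for 16.239.122.43 is 16.128.0.0/9 -> directly connected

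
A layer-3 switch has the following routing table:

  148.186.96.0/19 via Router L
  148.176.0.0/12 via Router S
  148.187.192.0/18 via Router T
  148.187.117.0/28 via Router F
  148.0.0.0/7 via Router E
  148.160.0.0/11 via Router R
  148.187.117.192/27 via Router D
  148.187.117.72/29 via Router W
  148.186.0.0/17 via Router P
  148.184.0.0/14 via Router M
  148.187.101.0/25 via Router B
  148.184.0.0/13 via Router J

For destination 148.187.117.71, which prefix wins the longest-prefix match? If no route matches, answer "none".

Entries matching 148.187.117.71:
  148.0.0.0/7 (148.0.0.0 - 149.255.255.255)
  148.160.0.0/11 (148.160.0.0 - 148.191.255.255)
  148.176.0.0/12 (148.176.0.0 - 148.191.255.255)
  148.184.0.0/13 (148.184.0.0 - 148.191.255.255)
  148.184.0.0/14 (148.184.0.0 - 148.187.255.255)
Most specific is 148.184.0.0/14.

148.184.0.0/14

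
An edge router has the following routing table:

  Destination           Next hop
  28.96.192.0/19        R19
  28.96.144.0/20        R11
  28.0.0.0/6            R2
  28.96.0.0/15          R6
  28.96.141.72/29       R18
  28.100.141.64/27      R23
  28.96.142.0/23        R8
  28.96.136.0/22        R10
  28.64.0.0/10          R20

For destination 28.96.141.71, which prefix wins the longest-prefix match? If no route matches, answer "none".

28.96.0.0/15

Entries matching 28.96.141.71:
  28.0.0.0/6 (28.0.0.0 - 31.255.255.255)
  28.64.0.0/10 (28.64.0.0 - 28.127.255.255)
  28.96.0.0/15 (28.96.0.0 - 28.97.255.255)
Most specific is 28.96.0.0/15.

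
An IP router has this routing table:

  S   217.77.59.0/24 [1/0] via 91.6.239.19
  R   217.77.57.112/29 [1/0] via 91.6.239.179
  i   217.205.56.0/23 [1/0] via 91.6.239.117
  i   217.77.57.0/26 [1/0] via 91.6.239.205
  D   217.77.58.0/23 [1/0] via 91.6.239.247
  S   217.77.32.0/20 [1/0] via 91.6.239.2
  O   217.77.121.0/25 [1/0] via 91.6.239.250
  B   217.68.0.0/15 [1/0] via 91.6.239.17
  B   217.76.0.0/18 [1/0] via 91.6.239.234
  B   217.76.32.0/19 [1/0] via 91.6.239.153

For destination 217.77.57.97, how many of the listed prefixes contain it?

0

No listed prefix contains 217.77.57.97.
Total matching entries: 0.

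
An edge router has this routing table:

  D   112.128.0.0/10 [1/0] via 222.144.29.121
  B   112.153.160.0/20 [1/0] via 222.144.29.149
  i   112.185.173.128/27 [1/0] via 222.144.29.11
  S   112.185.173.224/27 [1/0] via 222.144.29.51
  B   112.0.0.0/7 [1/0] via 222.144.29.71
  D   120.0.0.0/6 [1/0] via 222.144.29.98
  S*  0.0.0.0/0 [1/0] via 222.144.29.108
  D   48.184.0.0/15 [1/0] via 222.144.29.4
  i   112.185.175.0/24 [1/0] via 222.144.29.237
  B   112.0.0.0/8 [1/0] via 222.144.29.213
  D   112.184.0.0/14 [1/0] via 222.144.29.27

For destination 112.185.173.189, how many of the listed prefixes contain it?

5

Prefixes containing 112.185.173.189:
  0.0.0.0/0 (default, matches everything)
  112.0.0.0/7 (112.0.0.0 - 113.255.255.255)
  112.0.0.0/8 (112.0.0.0 - 112.255.255.255)
  112.128.0.0/10 (112.128.0.0 - 112.191.255.255)
  112.184.0.0/14 (112.184.0.0 - 112.187.255.255)
Total matching entries: 5.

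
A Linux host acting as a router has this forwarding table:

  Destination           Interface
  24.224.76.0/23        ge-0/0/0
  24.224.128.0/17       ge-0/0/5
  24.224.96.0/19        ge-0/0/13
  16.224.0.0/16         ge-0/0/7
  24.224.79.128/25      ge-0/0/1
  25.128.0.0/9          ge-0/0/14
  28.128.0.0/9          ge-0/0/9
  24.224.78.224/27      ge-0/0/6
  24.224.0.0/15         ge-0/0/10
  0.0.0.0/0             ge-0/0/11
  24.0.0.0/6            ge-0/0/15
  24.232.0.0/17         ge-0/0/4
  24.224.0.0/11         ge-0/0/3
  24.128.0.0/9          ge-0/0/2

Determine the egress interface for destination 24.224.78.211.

ge-0/0/10

Routes whose prefix contains 24.224.78.211:
  0.0.0.0/0 (default, matches everything) -> ge-0/0/11
  24.0.0.0/6 (24.0.0.0 - 27.255.255.255) -> ge-0/0/15
  24.128.0.0/9 (24.128.0.0 - 24.255.255.255) -> ge-0/0/2
  24.224.0.0/11 (24.224.0.0 - 24.255.255.255) -> ge-0/0/3
  24.224.0.0/15 (24.224.0.0 - 24.225.255.255) -> ge-0/0/10
More-specific entries that do NOT match:
  24.224.78.224/27 (24.224.78.224 - 24.224.78.255) does not contain 24.224.78.211
  24.224.79.128/25 (24.224.79.128 - 24.224.79.255) does not contain 24.224.78.211
  24.224.76.0/23 (24.224.76.0 - 24.224.77.255) does not contain 24.224.78.211
  24.224.96.0/19 (24.224.96.0 - 24.224.127.255) does not contain 24.224.78.211
  24.224.128.0/17 (24.224.128.0 - 24.224.255.255) does not contain 24.224.78.211
  24.232.0.0/17 (24.232.0.0 - 24.232.127.255) does not contain 24.224.78.211
  16.224.0.0/16 (16.224.0.0 - 16.224.255.255) does not contain 24.224.78.211
Longest matching prefix is /15 -> interface ge-0/0/10.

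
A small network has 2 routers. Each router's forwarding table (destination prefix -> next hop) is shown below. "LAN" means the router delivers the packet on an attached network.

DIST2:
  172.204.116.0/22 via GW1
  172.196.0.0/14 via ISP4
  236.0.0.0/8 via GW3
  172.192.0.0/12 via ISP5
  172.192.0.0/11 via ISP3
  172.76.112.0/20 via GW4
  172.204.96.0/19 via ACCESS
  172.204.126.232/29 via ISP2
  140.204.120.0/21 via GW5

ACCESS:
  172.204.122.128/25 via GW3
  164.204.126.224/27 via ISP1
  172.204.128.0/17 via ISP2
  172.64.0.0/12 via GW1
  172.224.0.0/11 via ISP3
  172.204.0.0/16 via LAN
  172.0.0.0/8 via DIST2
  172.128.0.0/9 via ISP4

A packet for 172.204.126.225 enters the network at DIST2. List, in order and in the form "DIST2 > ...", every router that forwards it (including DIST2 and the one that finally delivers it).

DIST2 > ACCESS

At DIST2: longest match for 172.204.126.225 is 172.204.96.0/19 -> ACCESS
At ACCESS: longest match for 172.204.126.225 is 172.204.0.0/16 -> LAN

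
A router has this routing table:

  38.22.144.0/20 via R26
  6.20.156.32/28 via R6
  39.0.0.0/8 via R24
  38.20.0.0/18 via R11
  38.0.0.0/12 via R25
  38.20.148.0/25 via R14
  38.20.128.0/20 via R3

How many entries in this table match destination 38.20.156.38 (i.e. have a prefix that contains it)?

0

No listed prefix contains 38.20.156.38.
Total matching entries: 0.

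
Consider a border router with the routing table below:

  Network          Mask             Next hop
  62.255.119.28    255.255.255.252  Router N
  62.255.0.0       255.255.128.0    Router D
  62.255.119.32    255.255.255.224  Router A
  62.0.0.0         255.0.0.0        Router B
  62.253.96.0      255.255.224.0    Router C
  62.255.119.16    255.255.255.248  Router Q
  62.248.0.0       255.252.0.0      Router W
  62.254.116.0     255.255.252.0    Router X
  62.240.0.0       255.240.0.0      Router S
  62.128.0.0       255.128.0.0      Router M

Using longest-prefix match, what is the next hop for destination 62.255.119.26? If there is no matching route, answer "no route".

Router D

Routes whose prefix contains 62.255.119.26:
  62.0.0.0/8 (62.0.0.0 - 62.255.255.255) -> Router B
  62.128.0.0/9 (62.128.0.0 - 62.255.255.255) -> Router M
  62.240.0.0/12 (62.240.0.0 - 62.255.255.255) -> Router S
  62.255.0.0/17 (62.255.0.0 - 62.255.127.255) -> Router D
More-specific entries that do NOT match:
  62.255.119.28/30 (62.255.119.28 - 62.255.119.31) does not contain 62.255.119.26
  62.255.119.16/29 (62.255.119.16 - 62.255.119.23) does not contain 62.255.119.26
  62.255.119.32/27 (62.255.119.32 - 62.255.119.63) does not contain 62.255.119.26
  62.254.116.0/22 (62.254.116.0 - 62.254.119.255) does not contain 62.255.119.26
  62.253.96.0/19 (62.253.96.0 - 62.253.127.255) does not contain 62.255.119.26
Longest matching prefix is /17 -> next hop Router D.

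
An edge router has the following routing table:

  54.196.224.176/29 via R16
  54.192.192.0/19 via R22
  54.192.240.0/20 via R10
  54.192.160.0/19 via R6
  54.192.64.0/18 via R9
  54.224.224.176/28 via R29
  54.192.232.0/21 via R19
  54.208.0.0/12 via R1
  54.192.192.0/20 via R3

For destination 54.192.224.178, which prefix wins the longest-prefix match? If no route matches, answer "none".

54.192.224.178 is outside every listed prefix and there is no default route.

none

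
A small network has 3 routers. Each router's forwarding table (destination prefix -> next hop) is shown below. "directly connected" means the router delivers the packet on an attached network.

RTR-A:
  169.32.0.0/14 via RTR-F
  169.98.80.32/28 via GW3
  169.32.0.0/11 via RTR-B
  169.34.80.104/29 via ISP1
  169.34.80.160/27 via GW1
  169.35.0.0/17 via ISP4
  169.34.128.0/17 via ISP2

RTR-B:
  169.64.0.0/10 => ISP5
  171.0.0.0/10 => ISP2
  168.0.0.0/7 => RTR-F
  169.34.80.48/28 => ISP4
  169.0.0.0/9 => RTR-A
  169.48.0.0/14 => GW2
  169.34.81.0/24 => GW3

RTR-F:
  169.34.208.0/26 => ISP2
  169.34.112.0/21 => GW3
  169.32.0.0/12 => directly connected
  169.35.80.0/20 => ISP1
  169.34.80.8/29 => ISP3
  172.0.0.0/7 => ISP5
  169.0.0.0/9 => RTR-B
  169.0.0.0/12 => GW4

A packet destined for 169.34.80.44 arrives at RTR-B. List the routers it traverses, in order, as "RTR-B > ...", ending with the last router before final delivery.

RTR-B > RTR-A > RTR-F

At RTR-B: longest match for 169.34.80.44 is 169.0.0.0/9 -> RTR-A
At RTR-A: longest match for 169.34.80.44 is 169.32.0.0/14 -> RTR-F
At RTR-F: longest match for 169.34.80.44 is 169.32.0.0/12 -> directly connected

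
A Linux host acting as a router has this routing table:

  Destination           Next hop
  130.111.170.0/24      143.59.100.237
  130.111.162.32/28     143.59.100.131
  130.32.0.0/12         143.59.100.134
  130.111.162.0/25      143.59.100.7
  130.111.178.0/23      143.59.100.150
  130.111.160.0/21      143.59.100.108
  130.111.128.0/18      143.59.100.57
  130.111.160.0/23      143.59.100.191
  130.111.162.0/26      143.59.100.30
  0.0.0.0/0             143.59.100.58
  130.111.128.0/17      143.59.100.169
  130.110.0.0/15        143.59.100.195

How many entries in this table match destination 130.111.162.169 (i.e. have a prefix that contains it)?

5

Prefixes containing 130.111.162.169:
  0.0.0.0/0 (default, matches everything)
  130.110.0.0/15 (130.110.0.0 - 130.111.255.255)
  130.111.128.0/17 (130.111.128.0 - 130.111.255.255)
  130.111.128.0/18 (130.111.128.0 - 130.111.191.255)
  130.111.160.0/21 (130.111.160.0 - 130.111.167.255)
Total matching entries: 5.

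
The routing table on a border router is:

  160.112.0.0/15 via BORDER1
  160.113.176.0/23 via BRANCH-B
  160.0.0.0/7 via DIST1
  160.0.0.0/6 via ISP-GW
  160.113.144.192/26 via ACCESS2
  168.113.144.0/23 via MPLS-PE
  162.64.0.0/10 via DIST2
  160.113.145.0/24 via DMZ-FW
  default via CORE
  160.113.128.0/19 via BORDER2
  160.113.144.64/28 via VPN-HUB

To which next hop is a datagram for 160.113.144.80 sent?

BORDER2

Routes whose prefix contains 160.113.144.80:
  0.0.0.0/0 (default, matches everything) -> CORE
  160.0.0.0/6 (160.0.0.0 - 163.255.255.255) -> ISP-GW
  160.0.0.0/7 (160.0.0.0 - 161.255.255.255) -> DIST1
  160.112.0.0/15 (160.112.0.0 - 160.113.255.255) -> BORDER1
  160.113.128.0/19 (160.113.128.0 - 160.113.159.255) -> BORDER2
More-specific entries that do NOT match:
  160.113.144.64/28 (160.113.144.64 - 160.113.144.79) does not contain 160.113.144.80
  160.113.144.192/26 (160.113.144.192 - 160.113.144.255) does not contain 160.113.144.80
  160.113.145.0/24 (160.113.145.0 - 160.113.145.255) does not contain 160.113.144.80
  160.113.176.0/23 (160.113.176.0 - 160.113.177.255) does not contain 160.113.144.80
  168.113.144.0/23 (168.113.144.0 - 168.113.145.255) does not contain 160.113.144.80
Longest matching prefix is /19 -> next hop BORDER2.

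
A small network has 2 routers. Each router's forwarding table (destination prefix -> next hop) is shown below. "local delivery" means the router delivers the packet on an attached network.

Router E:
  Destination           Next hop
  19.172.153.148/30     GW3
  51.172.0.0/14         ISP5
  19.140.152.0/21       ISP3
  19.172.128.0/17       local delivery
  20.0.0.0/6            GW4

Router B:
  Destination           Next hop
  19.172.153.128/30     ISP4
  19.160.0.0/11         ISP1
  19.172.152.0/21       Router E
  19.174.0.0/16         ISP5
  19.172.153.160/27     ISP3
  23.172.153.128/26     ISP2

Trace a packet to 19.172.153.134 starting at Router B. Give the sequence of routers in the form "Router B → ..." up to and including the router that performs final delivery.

Router B → Router E

At Router B: longest match for 19.172.153.134 is 19.172.152.0/21 -> Router E
At Router E: longest match for 19.172.153.134 is 19.172.128.0/17 -> local delivery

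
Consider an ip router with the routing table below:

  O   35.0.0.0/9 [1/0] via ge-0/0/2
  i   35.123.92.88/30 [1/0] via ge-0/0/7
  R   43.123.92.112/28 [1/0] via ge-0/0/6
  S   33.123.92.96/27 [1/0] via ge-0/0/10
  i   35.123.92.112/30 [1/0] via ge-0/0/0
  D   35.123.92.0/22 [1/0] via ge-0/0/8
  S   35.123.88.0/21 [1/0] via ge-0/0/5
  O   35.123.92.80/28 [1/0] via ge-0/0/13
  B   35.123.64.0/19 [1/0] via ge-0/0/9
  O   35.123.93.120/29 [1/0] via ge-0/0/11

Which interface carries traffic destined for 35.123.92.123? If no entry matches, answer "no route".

Routes whose prefix contains 35.123.92.123:
  35.0.0.0/9 (35.0.0.0 - 35.127.255.255) -> ge-0/0/2
  35.123.64.0/19 (35.123.64.0 - 35.123.95.255) -> ge-0/0/9
  35.123.88.0/21 (35.123.88.0 - 35.123.95.255) -> ge-0/0/5
  35.123.92.0/22 (35.123.92.0 - 35.123.95.255) -> ge-0/0/8
More-specific entries that do NOT match:
  35.123.92.88/30 (35.123.92.88 - 35.123.92.91) does not contain 35.123.92.123
  35.123.92.112/30 (35.123.92.112 - 35.123.92.115) does not contain 35.123.92.123
  35.123.93.120/29 (35.123.93.120 - 35.123.93.127) does not contain 35.123.92.123
  43.123.92.112/28 (43.123.92.112 - 43.123.92.127) does not contain 35.123.92.123
  35.123.92.80/28 (35.123.92.80 - 35.123.92.95) does not contain 35.123.92.123
  33.123.92.96/27 (33.123.92.96 - 33.123.92.127) does not contain 35.123.92.123
Longest matching prefix is /22 -> interface ge-0/0/8.

ge-0/0/8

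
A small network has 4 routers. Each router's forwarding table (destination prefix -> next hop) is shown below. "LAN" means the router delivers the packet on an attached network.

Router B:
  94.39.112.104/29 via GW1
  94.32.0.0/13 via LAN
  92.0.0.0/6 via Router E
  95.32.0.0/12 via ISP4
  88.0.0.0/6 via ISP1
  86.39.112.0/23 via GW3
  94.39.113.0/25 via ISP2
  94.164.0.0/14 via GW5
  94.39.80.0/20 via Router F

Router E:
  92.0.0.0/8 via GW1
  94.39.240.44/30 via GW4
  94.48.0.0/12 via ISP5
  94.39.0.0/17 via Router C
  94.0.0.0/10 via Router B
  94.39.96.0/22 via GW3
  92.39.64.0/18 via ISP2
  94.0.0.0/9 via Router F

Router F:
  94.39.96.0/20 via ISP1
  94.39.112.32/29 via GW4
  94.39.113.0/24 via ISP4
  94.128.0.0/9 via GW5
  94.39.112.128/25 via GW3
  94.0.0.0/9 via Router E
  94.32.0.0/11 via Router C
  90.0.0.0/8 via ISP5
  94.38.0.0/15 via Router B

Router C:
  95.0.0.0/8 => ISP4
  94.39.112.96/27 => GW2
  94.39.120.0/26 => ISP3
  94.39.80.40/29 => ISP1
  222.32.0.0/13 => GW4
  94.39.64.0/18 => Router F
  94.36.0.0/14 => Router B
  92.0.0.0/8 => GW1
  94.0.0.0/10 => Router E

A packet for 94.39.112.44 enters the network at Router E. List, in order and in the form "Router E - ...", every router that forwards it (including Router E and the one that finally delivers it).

At Router E: longest match for 94.39.112.44 is 94.39.0.0/17 -> Router C
At Router C: longest match for 94.39.112.44 is 94.39.64.0/18 -> Router F
At Router F: longest match for 94.39.112.44 is 94.38.0.0/15 -> Router B
At Router B: longest match for 94.39.112.44 is 94.32.0.0/13 -> LAN

Router E - Router C - Router F - Router B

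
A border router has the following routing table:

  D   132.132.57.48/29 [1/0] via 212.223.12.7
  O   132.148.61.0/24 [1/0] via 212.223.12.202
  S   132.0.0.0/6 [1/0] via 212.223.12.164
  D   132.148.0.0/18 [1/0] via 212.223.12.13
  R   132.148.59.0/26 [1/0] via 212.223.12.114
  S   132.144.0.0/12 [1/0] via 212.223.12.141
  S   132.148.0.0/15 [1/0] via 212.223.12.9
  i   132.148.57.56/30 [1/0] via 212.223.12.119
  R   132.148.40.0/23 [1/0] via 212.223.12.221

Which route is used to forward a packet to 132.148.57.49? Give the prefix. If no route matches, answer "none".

Entries matching 132.148.57.49:
  132.0.0.0/6 (132.0.0.0 - 135.255.255.255)
  132.144.0.0/12 (132.144.0.0 - 132.159.255.255)
  132.148.0.0/15 (132.148.0.0 - 132.149.255.255)
  132.148.0.0/18 (132.148.0.0 - 132.148.63.255)
Most specific is 132.148.0.0/18.

132.148.0.0/18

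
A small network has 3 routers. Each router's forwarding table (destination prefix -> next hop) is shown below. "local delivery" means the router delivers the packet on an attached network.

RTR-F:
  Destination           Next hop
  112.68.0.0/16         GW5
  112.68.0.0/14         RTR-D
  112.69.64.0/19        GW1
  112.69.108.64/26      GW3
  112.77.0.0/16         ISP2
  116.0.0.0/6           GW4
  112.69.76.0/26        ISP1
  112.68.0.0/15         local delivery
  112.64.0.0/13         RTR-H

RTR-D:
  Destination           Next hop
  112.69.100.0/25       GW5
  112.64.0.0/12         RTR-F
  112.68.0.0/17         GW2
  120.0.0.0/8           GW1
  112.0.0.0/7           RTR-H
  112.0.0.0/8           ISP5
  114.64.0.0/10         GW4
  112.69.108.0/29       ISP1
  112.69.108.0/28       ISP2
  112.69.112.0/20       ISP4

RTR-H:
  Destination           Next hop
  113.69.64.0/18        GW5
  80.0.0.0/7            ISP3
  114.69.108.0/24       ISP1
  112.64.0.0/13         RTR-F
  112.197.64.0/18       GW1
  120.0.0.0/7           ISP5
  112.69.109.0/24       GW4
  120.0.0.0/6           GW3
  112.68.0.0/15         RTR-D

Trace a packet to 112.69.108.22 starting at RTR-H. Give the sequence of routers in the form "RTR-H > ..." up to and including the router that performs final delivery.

RTR-H > RTR-D > RTR-F

At RTR-H: longest match for 112.69.108.22 is 112.68.0.0/15 -> RTR-D
At RTR-D: longest match for 112.69.108.22 is 112.64.0.0/12 -> RTR-F
At RTR-F: longest match for 112.69.108.22 is 112.68.0.0/15 -> local delivery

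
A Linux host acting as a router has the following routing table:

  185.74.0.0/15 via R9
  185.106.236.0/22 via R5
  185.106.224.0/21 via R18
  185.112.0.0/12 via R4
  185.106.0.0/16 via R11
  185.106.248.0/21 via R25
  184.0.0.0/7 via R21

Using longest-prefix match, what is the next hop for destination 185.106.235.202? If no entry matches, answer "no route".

R11

Routes whose prefix contains 185.106.235.202:
  184.0.0.0/7 (184.0.0.0 - 185.255.255.255) -> R21
  185.106.0.0/16 (185.106.0.0 - 185.106.255.255) -> R11
More-specific entries that do NOT match:
  185.106.236.0/22 (185.106.236.0 - 185.106.239.255) does not contain 185.106.235.202
  185.106.224.0/21 (185.106.224.0 - 185.106.231.255) does not contain 185.106.235.202
  185.106.248.0/21 (185.106.248.0 - 185.106.255.255) does not contain 185.106.235.202
Longest matching prefix is /16 -> next hop R11.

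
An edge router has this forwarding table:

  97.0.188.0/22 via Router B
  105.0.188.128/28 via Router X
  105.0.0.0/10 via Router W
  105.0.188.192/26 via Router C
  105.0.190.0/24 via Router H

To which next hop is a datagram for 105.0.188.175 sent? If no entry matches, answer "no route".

Router W

Routes whose prefix contains 105.0.188.175:
  105.0.0.0/10 (105.0.0.0 - 105.63.255.255) -> Router W
More-specific entries that do NOT match:
  105.0.188.128/28 (105.0.188.128 - 105.0.188.143) does not contain 105.0.188.175
  105.0.188.192/26 (105.0.188.192 - 105.0.188.255) does not contain 105.0.188.175
  105.0.190.0/24 (105.0.190.0 - 105.0.190.255) does not contain 105.0.188.175
  97.0.188.0/22 (97.0.188.0 - 97.0.191.255) does not contain 105.0.188.175
Longest matching prefix is /10 -> next hop Router W.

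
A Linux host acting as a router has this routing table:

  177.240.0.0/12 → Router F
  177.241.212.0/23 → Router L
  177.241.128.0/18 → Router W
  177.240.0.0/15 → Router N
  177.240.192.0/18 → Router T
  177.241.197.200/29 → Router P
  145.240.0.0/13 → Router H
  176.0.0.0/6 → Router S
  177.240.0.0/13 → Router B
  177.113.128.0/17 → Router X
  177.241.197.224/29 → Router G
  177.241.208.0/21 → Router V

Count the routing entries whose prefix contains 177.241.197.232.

4

Prefixes containing 177.241.197.232:
  176.0.0.0/6 (176.0.0.0 - 179.255.255.255)
  177.240.0.0/12 (177.240.0.0 - 177.255.255.255)
  177.240.0.0/13 (177.240.0.0 - 177.247.255.255)
  177.240.0.0/15 (177.240.0.0 - 177.241.255.255)
Total matching entries: 4.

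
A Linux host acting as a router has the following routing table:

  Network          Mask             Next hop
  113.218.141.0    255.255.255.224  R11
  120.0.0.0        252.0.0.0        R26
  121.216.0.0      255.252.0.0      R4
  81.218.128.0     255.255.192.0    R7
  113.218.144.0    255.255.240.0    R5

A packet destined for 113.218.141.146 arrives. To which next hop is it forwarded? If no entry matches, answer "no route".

no route

No entry's prefix contains 113.218.141.146; there is no default route.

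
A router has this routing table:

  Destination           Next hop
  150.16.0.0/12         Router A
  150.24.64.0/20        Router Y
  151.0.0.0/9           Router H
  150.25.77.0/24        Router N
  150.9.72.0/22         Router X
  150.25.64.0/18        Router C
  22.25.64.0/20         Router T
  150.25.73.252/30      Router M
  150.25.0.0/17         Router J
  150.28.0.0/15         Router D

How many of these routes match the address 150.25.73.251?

Prefixes containing 150.25.73.251:
  150.16.0.0/12 (150.16.0.0 - 150.31.255.255)
  150.25.0.0/17 (150.25.0.0 - 150.25.127.255)
  150.25.64.0/18 (150.25.64.0 - 150.25.127.255)
Total matching entries: 3.

3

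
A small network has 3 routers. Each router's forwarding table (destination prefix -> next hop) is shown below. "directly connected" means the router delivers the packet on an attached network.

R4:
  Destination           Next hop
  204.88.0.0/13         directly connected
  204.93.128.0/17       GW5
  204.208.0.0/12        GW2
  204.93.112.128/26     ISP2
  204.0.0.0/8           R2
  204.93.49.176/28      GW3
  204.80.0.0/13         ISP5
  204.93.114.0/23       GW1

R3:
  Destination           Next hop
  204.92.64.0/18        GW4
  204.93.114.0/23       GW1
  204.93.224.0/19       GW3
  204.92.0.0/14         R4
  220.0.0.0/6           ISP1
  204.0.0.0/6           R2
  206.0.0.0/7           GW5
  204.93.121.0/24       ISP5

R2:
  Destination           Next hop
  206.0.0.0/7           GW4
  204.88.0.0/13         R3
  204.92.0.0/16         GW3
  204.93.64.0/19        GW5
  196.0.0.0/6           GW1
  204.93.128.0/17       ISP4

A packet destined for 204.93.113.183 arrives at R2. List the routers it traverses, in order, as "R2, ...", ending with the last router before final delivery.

At R2: longest match for 204.93.113.183 is 204.88.0.0/13 -> R3
At R3: longest match for 204.93.113.183 is 204.92.0.0/14 -> R4
At R4: longest match for 204.93.113.183 is 204.88.0.0/13 -> directly connected

R2, R3, R4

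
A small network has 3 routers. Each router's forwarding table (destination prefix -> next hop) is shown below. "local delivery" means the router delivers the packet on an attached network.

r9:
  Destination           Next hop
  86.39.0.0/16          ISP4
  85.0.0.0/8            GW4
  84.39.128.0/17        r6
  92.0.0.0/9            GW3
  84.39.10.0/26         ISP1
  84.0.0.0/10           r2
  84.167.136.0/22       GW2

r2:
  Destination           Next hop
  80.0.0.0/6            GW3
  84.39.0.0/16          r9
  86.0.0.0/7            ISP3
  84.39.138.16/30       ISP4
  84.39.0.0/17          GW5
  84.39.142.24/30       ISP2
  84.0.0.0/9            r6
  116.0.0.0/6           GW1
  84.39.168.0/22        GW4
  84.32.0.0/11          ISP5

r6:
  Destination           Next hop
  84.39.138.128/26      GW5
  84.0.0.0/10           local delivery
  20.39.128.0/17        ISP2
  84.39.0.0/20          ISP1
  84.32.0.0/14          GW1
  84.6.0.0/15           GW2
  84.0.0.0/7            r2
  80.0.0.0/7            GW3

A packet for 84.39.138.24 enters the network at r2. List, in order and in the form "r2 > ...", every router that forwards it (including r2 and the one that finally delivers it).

r2 > r9 > r6

At r2: longest match for 84.39.138.24 is 84.39.0.0/16 -> r9
At r9: longest match for 84.39.138.24 is 84.39.128.0/17 -> r6
At r6: longest match for 84.39.138.24 is 84.0.0.0/10 -> local delivery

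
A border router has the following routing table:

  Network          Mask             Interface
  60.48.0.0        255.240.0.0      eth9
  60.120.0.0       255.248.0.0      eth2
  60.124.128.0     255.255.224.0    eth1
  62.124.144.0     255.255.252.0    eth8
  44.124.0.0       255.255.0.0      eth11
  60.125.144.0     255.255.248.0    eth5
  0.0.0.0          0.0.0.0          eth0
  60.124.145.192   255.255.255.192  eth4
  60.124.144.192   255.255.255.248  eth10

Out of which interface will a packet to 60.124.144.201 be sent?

eth1

Routes whose prefix contains 60.124.144.201:
  0.0.0.0/0 (default, matches everything) -> eth0
  60.120.0.0/13 (60.120.0.0 - 60.127.255.255) -> eth2
  60.124.128.0/19 (60.124.128.0 - 60.124.159.255) -> eth1
More-specific entries that do NOT match:
  60.124.144.192/29 (60.124.144.192 - 60.124.144.199) does not contain 60.124.144.201
  60.124.145.192/26 (60.124.145.192 - 60.124.145.255) does not contain 60.124.144.201
  62.124.144.0/22 (62.124.144.0 - 62.124.147.255) does not contain 60.124.144.201
  60.125.144.0/21 (60.125.144.0 - 60.125.151.255) does not contain 60.124.144.201
Longest matching prefix is /19 -> interface eth1.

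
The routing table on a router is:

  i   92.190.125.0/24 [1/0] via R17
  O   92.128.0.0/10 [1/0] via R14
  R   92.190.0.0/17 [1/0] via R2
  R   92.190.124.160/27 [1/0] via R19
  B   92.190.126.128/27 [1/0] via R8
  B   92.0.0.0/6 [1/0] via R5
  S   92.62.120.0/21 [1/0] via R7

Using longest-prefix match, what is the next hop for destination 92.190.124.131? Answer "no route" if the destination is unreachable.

Routes whose prefix contains 92.190.124.131:
  92.0.0.0/6 (92.0.0.0 - 95.255.255.255) -> R5
  92.128.0.0/10 (92.128.0.0 - 92.191.255.255) -> R14
  92.190.0.0/17 (92.190.0.0 - 92.190.127.255) -> R2
More-specific entries that do NOT match:
  92.190.124.160/27 (92.190.124.160 - 92.190.124.191) does not contain 92.190.124.131
  92.190.126.128/27 (92.190.126.128 - 92.190.126.159) does not contain 92.190.124.131
  92.190.125.0/24 (92.190.125.0 - 92.190.125.255) does not contain 92.190.124.131
  92.62.120.0/21 (92.62.120.0 - 92.62.127.255) does not contain 92.190.124.131
Longest matching prefix is /17 -> next hop R2.

R2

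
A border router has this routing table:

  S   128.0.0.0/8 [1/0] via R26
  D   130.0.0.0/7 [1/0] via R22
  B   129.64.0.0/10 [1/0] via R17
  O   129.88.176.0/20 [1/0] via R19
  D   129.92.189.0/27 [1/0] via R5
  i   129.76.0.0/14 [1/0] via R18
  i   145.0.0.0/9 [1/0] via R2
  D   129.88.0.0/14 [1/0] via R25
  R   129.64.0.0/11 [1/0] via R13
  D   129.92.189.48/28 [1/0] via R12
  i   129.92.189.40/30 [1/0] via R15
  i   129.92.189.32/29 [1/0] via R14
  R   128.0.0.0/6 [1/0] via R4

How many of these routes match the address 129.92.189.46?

Prefixes containing 129.92.189.46:
  128.0.0.0/6 (128.0.0.0 - 131.255.255.255)
  129.64.0.0/10 (129.64.0.0 - 129.127.255.255)
  129.64.0.0/11 (129.64.0.0 - 129.95.255.255)
Total matching entries: 3.

3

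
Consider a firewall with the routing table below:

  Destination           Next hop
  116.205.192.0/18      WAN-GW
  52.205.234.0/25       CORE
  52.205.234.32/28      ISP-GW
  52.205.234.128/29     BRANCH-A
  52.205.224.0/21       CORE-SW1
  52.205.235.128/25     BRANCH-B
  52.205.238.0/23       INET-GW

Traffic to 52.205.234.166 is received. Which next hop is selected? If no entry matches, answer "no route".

No entry's prefix contains 52.205.234.166; there is no default route.

no route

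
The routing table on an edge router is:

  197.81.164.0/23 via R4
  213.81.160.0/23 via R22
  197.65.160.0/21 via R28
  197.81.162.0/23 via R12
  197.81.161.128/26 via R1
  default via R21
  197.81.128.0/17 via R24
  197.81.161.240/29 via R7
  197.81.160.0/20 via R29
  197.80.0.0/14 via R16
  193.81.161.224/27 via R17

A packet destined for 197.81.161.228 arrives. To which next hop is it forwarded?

R29

Routes whose prefix contains 197.81.161.228:
  0.0.0.0/0 (default, matches everything) -> R21
  197.80.0.0/14 (197.80.0.0 - 197.83.255.255) -> R16
  197.81.128.0/17 (197.81.128.0 - 197.81.255.255) -> R24
  197.81.160.0/20 (197.81.160.0 - 197.81.175.255) -> R29
More-specific entries that do NOT match:
  197.81.161.240/29 (197.81.161.240 - 197.81.161.247) does not contain 197.81.161.228
  193.81.161.224/27 (193.81.161.224 - 193.81.161.255) does not contain 197.81.161.228
  197.81.161.128/26 (197.81.161.128 - 197.81.161.191) does not contain 197.81.161.228
  197.81.164.0/23 (197.81.164.0 - 197.81.165.255) does not contain 197.81.161.228
  213.81.160.0/23 (213.81.160.0 - 213.81.161.255) does not contain 197.81.161.228
  197.81.162.0/23 (197.81.162.0 - 197.81.163.255) does not contain 197.81.161.228
  197.65.160.0/21 (197.65.160.0 - 197.65.167.255) does not contain 197.81.161.228
Longest matching prefix is /20 -> next hop R29.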